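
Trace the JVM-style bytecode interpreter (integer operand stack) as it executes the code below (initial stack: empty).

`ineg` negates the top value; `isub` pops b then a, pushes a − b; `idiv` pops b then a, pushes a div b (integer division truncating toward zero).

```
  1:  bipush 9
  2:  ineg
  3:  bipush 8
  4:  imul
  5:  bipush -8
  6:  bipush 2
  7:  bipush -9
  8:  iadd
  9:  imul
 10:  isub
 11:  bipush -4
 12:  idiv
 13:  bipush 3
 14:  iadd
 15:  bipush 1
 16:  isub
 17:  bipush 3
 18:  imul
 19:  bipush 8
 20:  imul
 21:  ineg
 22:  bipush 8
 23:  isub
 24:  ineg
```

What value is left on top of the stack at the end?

824

bipush 9   [9]
ineg       [-9]
bipush 8   [-9, 8]
imul       [-72]
bipush -8  [-72, -8]
bipush 2   [-72, -8, 2]
bipush -9  [-72, -8, 2, -9]
iadd       [-72, -8, -7]
imul       [-72, 56]
isub       [-128]
bipush -4  [-128, -4]
idiv       [32]
bipush 3   [32, 3]
iadd       [35]
bipush 1   [35, 1]
isub       [34]
bipush 3   [34, 3]
imul       [102]
bipush 8   [102, 8]
imul       [816]
ineg       [-816]
bipush 8   [-816, 8]
isub       [-824]
ineg       [824]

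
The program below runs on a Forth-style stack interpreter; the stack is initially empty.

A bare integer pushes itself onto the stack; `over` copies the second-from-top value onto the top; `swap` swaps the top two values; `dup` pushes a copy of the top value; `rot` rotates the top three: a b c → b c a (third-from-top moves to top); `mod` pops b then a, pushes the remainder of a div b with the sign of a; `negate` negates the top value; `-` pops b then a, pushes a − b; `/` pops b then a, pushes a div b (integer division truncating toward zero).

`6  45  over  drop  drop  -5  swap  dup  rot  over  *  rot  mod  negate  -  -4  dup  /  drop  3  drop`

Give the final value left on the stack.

6      → [6]
45     → [6, 45]
over   → [6, 45, 6]
drop   → [6, 45]
drop   → [6]
-5     → [6, -5]
swap   → [-5, 6]
dup    → [-5, 6, 6]
rot    → [6, 6, -5]
over   → [6, 6, -5, 6]
*      → [6, 6, -30]
rot    → [6, -30, 6]
mod    → [6, 0]
negate → [6, 0]
-      → [6]
-4     → [6, -4]
dup    → [6, -4, -4]
/      → [6, 1]
drop   → [6]
3      → [6, 3]
drop   → [6]

6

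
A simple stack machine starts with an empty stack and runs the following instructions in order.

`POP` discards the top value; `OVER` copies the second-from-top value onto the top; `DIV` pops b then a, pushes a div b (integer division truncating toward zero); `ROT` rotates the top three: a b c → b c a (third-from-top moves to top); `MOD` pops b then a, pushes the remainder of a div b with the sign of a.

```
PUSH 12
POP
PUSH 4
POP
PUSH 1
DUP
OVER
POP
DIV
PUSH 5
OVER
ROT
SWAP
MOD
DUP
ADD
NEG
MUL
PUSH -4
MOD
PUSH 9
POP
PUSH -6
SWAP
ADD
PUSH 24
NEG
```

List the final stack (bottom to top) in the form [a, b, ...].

PUSH 12  12
POP      (empty)
PUSH 4   4
POP      (empty)
PUSH 1   1
DUP      1 1
OVER     1 1 1
POP      1 1
DIV      1
PUSH 5   1 5
OVER     1 5 1
ROT      5 1 1
SWAP     5 1 1
MOD      5 0
DUP      5 0 0
ADD      5 0
NEG      5 0
MUL      0
PUSH -4  0 -4
MOD      0
PUSH 9   0 9
POP      0
PUSH -6  0 -6
SWAP     -6 0
ADD      -6
PUSH 24  -6 24
NEG      -6 -24

[-6, -24]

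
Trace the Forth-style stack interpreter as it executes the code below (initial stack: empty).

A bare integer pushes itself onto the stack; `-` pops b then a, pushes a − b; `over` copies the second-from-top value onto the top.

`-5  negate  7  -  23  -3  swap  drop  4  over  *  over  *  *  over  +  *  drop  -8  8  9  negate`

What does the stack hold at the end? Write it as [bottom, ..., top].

[-8, 8, -9]

-5      -5
negate  5
7       5 7
-       -2
23      -2 23
-3      -2 23 -3
swap    -2 -3 23
drop    -2 -3
4       -2 -3 4
over    -2 -3 4 -3
*       -2 -3 -12
over    -2 -3 -12 -3
*       -2 -3 36
*       -2 -108
over    -2 -108 -2
+       -2 -110
*       220
drop    (empty)
-8      -8
8       -8 8
9       -8 8 9
negate  -8 8 -9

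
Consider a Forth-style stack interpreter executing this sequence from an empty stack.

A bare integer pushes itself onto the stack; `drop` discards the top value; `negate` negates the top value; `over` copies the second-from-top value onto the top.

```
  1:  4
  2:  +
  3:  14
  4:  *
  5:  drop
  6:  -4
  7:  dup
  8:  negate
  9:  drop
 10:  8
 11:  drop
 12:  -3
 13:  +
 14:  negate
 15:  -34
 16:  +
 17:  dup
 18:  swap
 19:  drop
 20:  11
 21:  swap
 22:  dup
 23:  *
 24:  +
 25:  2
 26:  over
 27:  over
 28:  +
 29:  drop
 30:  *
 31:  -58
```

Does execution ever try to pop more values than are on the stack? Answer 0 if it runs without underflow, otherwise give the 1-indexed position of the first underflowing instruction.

4  [4]
+  — needs 2 operands, stack has 1 → underflow

2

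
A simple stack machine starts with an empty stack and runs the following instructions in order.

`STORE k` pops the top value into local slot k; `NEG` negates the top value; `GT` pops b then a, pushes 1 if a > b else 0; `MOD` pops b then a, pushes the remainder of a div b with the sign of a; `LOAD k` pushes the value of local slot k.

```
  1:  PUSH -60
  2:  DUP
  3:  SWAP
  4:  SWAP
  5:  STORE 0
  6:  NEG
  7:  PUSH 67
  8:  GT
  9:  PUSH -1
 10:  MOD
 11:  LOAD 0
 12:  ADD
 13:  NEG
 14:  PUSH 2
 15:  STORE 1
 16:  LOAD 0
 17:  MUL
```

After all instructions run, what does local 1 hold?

2

PUSH -60 -> -60
DUP      -> -60 -60
SWAP     -> -60 -60
SWAP     -> -60 -60
STORE 0  -> -60
NEG      -> 60
PUSH 67  -> 60 67
GT       -> 0
PUSH -1  -> 0 -1
MOD      -> 0
LOAD 0   -> 0 -60
ADD      -> -60
NEG      -> 60
PUSH 2   -> 60 2
STORE 1  -> 60
LOAD 0   -> 60 -60
MUL      -> -3600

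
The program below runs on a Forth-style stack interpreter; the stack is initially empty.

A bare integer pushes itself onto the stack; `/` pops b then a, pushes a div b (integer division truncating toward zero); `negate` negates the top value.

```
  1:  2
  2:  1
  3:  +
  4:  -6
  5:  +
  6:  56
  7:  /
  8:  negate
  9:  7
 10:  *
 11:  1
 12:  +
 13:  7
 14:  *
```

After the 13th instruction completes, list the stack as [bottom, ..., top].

[1, 7]

2      -> 2
1      -> 2 1
+      -> 3
-6     -> 3 -6
+      -> -3
56     -> -3 56
/      -> 0
negate -> 0
7      -> 0 7
*      -> 0
1      -> 0 1
+      -> 1
7      -> 1 7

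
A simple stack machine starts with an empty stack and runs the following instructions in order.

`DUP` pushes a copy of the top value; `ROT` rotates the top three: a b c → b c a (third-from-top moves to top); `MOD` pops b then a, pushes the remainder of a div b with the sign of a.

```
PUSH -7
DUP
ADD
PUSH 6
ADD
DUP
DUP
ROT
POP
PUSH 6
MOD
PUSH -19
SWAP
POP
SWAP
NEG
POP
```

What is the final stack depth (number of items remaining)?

1

PUSH -7   [-7]
DUP       [-7, -7]
ADD       [-14]
PUSH 6    [-14, 6]
ADD       [-8]
DUP       [-8, -8]
DUP       [-8, -8, -8]
ROT       [-8, -8, -8]
POP       [-8, -8]
PUSH 6    [-8, -8, 6]
MOD       [-8, -2]
PUSH -19  [-8, -2, -19]
SWAP      [-8, -19, -2]
POP       [-8, -19]
SWAP      [-19, -8]
NEG       [-19, 8]
POP       [-19]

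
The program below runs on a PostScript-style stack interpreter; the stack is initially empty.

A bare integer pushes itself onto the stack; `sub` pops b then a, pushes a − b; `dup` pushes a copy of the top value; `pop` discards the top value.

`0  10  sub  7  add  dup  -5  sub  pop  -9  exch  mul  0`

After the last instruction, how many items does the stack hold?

2

0    -> 0
10   -> 0 10
sub  -> -10
7    -> -10 7
add  -> -3
dup  -> -3 -3
-5   -> -3 -3 -5
sub  -> -3 2
pop  -> -3
-9   -> -3 -9
exch -> -9 -3
mul  -> 27
0    -> 27 0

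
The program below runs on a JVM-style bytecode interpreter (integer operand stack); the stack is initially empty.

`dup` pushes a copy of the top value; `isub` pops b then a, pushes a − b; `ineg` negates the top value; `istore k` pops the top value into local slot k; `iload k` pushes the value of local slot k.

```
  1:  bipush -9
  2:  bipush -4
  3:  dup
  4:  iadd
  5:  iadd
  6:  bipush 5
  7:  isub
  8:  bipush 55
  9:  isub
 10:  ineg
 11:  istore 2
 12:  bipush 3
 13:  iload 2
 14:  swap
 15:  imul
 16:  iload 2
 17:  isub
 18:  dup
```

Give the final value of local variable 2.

bipush -9  [-9]
bipush -4  [-9, -4]
dup        [-9, -4, -4]
iadd       [-9, -8]
iadd       [-17]
bipush 5   [-17, 5]
isub       [-22]
bipush 55  [-22, 55]
isub       [-77]
ineg       [77]
istore 2   []
bipush 3   [3]
iload 2    [3, 77]
swap       [77, 3]
imul       [231]
iload 2    [231, 77]
isub       [154]
dup        [154, 154]

77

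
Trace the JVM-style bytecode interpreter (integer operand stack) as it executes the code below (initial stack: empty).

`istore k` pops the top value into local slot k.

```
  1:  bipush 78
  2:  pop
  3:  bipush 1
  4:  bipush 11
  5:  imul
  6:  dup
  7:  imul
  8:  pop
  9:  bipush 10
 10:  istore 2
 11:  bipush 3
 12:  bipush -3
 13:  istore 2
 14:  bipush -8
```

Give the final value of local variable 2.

-3

bipush 78 → 78
pop       → (empty)
bipush 1  → 1
bipush 11 → 1 11
imul      → 11
dup       → 11 11
imul      → 121
pop       → (empty)
bipush 10 → 10
istore 2  → (empty)
bipush 3  → 3
bipush -3 → 3 -3
istore 2  → 3
bipush -8 → 3 -8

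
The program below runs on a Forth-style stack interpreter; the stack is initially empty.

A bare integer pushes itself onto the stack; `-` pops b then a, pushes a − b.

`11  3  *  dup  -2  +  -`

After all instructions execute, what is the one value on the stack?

2

11   11
3    11 3
*    33
dup  33 33
-2   33 33 -2
+    33 31
-    2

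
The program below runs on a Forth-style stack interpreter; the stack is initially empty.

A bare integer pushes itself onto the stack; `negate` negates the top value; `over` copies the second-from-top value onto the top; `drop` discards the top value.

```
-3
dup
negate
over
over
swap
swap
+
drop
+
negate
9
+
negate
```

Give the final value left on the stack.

-3     -> [-3]
dup    -> [-3, -3]
negate -> [-3, 3]
over   -> [-3, 3, -3]
over   -> [-3, 3, -3, 3]
swap   -> [-3, 3, 3, -3]
swap   -> [-3, 3, -3, 3]
+      -> [-3, 3, 0]
drop   -> [-3, 3]
+      -> [0]
negate -> [0]
9      -> [0, 9]
+      -> [9]
negate -> [-9]

-9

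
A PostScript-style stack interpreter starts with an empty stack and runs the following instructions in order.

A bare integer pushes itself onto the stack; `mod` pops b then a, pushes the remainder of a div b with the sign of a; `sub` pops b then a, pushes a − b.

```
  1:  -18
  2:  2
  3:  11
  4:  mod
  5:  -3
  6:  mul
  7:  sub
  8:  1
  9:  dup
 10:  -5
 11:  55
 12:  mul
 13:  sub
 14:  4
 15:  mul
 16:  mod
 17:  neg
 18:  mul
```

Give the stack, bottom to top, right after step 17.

-18  [-18]
2    [-18, 2]
11   [-18, 2, 11]
mod  [-18, 2]
-3   [-18, 2, -3]
mul  [-18, -6]
sub  [-12]
1    [-12, 1]
dup  [-12, 1, 1]
-5   [-12, 1, 1, -5]
55   [-12, 1, 1, -5, 55]
mul  [-12, 1, 1, -275]
sub  [-12, 1, 276]
4    [-12, 1, 276, 4]
mul  [-12, 1, 1104]
mod  [-12, 1]
neg  [-12, -1]

[-12, -1]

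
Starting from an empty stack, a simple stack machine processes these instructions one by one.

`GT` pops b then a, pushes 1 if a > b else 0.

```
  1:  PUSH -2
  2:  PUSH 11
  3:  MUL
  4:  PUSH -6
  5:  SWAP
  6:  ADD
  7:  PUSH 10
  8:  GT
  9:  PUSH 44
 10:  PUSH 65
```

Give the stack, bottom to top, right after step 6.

[-28]

PUSH -2  [-2]
PUSH 11  [-2, 11]
MUL      [-22]
PUSH -6  [-22, -6]
SWAP     [-6, -22]
ADD      [-28]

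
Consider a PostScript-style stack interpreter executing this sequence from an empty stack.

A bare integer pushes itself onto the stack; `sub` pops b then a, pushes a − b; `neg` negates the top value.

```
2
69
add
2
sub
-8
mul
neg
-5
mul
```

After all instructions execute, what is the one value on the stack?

-2760

2   : 2
69  : 2 69
add : 71
2   : 71 2
sub : 69
-8  : 69 -8
mul : -552
neg : 552
-5  : 552 -5
mul : -2760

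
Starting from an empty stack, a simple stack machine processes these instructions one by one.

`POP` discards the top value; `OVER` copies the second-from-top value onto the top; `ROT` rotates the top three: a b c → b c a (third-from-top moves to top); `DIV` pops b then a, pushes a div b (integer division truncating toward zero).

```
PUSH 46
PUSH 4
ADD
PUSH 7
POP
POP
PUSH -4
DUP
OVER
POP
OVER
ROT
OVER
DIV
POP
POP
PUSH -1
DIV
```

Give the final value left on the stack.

PUSH 46 : 46
PUSH 4  : 46 4
ADD     : 50
PUSH 7  : 50 7
POP     : 50
POP     : (empty)
PUSH -4 : -4
DUP     : -4 -4
OVER    : -4 -4 -4
POP     : -4 -4
OVER    : -4 -4 -4
ROT     : -4 -4 -4
OVER    : -4 -4 -4 -4
DIV     : -4 -4 1
POP     : -4 -4
POP     : -4
PUSH -1 : -4 -1
DIV     : 4

4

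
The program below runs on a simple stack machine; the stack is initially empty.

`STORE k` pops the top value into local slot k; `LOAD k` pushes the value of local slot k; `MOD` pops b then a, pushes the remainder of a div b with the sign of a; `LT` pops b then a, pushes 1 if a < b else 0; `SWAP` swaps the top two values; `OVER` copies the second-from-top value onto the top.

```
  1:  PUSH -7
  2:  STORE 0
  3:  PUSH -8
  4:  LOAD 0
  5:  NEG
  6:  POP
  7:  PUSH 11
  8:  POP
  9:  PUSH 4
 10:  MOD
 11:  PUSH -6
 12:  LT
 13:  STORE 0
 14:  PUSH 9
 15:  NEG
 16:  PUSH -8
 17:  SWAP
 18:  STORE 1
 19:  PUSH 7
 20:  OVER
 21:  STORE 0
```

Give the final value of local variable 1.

-9

PUSH -7  [-7]
STORE 0  []
PUSH -8  [-8]
LOAD 0   [-8, -7]
NEG      [-8, 7]
POP      [-8]
PUSH 11  [-8, 11]
POP      [-8]
PUSH 4   [-8, 4]
MOD      [0]
PUSH -6  [0, -6]
LT       [0]
STORE 0  []
PUSH 9   [9]
NEG      [-9]
PUSH -8  [-9, -8]
SWAP     [-8, -9]
STORE 1  [-8]
PUSH 7   [-8, 7]
OVER     [-8, 7, -8]
STORE 0  [-8, 7]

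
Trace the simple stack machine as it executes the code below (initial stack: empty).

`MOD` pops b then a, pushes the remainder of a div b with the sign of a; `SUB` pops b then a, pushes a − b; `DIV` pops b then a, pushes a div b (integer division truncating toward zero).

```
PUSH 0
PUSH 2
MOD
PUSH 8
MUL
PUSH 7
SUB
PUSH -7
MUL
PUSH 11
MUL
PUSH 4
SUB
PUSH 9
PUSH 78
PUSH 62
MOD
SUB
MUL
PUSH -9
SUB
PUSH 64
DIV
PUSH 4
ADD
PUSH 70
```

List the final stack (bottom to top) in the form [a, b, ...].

[-54, 70]

PUSH 0  → 0
PUSH 2  → 0 2
MOD     → 0
PUSH 8  → 0 8
MUL     → 0
PUSH 7  → 0 7
SUB     → -7
PUSH -7 → -7 -7
MUL     → 49
PUSH 11 → 49 11
MUL     → 539
PUSH 4  → 539 4
SUB     → 535
PUSH 9  → 535 9
PUSH 78 → 535 9 78
PUSH 62 → 535 9 78 62
MOD     → 535 9 16
SUB     → 535 -7
MUL     → -3745
PUSH -9 → -3745 -9
SUB     → -3736
PUSH 64 → -3736 64
DIV     → -58
PUSH 4  → -58 4
ADD     → -54
PUSH 70 → -54 70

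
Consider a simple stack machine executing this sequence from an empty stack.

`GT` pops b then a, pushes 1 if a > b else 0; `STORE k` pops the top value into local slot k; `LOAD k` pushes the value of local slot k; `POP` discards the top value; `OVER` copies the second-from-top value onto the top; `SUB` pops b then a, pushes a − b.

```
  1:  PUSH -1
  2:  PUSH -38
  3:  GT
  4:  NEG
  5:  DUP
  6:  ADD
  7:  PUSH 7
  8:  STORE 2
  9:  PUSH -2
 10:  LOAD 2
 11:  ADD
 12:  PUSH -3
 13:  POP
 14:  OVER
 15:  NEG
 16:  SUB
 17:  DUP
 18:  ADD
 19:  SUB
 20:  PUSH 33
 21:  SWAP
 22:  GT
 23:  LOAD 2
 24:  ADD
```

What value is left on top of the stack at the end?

8

PUSH -1   [-1]
PUSH -38  [-1, -38]
GT        [1]
NEG       [-1]
DUP       [-1, -1]
ADD       [-2]
PUSH 7    [-2, 7]
STORE 2   [-2]
PUSH -2   [-2, -2]
LOAD 2    [-2, -2, 7]
ADD       [-2, 5]
PUSH -3   [-2, 5, -3]
POP       [-2, 5]
OVER      [-2, 5, -2]
NEG       [-2, 5, 2]
SUB       [-2, 3]
DUP       [-2, 3, 3]
ADD       [-2, 6]
SUB       [-8]
PUSH 33   [-8, 33]
SWAP      [33, -8]
GT        [1]
LOAD 2    [1, 7]
ADD       [8]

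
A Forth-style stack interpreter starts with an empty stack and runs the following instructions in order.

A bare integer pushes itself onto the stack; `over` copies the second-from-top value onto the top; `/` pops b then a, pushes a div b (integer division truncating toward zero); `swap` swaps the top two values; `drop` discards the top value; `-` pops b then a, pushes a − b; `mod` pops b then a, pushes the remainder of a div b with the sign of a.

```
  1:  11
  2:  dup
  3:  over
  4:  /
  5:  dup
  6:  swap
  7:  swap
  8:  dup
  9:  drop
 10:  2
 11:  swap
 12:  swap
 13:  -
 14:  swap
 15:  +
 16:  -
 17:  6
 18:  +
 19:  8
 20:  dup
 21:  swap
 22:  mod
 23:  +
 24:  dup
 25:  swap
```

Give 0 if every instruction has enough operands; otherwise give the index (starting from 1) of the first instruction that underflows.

11   → [11]
dup  → [11, 11]
over → [11, 11, 11]
/    → [11, 1]
dup  → [11, 1, 1]
swap → [11, 1, 1]
swap → [11, 1, 1]
dup  → [11, 1, 1, 1]
drop → [11, 1, 1]
2    → [11, 1, 1, 2]
swap → [11, 1, 2, 1]
swap → [11, 1, 1, 2]
-    → [11, 1, -1]
swap → [11, -1, 1]
+    → [11, 0]
-    → [11]
6    → [11, 6]
+    → [17]
8    → [17, 8]
dup  → [17, 8, 8]
swap → [17, 8, 8]
mod  → [17, 0]
+    → [17]
dup  → [17, 17]
swap → [17, 17]

0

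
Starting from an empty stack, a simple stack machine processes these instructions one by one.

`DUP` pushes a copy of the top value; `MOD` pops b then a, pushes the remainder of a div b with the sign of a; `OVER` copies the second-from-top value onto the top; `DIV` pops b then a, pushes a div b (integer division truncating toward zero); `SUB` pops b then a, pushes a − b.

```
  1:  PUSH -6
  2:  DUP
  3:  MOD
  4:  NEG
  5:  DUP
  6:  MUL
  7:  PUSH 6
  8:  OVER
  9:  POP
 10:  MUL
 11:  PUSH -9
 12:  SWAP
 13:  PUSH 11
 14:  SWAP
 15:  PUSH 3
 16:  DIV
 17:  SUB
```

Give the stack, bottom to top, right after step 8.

PUSH -6  [-6]
DUP      [-6, -6]
MOD      [0]
NEG      [0]
DUP      [0, 0]
MUL      [0]
PUSH 6   [0, 6]
OVER     [0, 6, 0]

[0, 6, 0]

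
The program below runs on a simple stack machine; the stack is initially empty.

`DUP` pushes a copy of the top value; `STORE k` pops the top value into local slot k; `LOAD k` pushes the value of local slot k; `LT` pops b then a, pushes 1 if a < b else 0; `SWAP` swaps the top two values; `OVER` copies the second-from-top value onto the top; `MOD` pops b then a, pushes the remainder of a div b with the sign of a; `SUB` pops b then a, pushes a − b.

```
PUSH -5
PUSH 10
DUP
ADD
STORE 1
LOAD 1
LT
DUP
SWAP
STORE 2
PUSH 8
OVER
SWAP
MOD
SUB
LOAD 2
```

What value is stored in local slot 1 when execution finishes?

PUSH -5 : -5
PUSH 10 : -5 10
DUP     : -5 10 10
ADD     : -5 20
STORE 1 : -5
LOAD 1  : -5 20
LT      : 1
DUP     : 1 1
SWAP    : 1 1
STORE 2 : 1
PUSH 8  : 1 8
OVER    : 1 8 1
SWAP    : 1 1 8
MOD     : 1 1
SUB     : 0
LOAD 2  : 0 1

20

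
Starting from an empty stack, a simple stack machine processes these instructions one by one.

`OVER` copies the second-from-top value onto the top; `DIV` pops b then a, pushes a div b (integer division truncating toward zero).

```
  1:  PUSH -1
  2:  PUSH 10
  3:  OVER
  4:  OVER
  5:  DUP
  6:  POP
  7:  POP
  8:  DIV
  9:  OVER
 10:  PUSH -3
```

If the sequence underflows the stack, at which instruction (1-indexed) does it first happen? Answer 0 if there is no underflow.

0

PUSH -1  [-1]
PUSH 10  [-1, 10]
OVER     [-1, 10, -1]
OVER     [-1, 10, -1, 10]
DUP      [-1, 10, -1, 10, 10]
POP      [-1, 10, -1, 10]
POP      [-1, 10, -1]
DIV      [-1, -10]
OVER     [-1, -10, -1]
PUSH -3  [-1, -10, -1, -3]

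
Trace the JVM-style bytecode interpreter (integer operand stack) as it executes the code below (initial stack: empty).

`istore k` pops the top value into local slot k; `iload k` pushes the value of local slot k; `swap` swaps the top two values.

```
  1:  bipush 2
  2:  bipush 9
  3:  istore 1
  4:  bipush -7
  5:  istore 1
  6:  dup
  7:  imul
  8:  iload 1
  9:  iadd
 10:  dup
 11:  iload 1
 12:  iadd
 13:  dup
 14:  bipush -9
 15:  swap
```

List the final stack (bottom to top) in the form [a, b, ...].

[-3, -10, -9, -10]

bipush 2  : [2]
bipush 9  : [2, 9]
istore 1  : [2]
bipush -7 : [2, -7]
istore 1  : [2]
dup       : [2, 2]
imul      : [4]
iload 1   : [4, -7]
iadd      : [-3]
dup       : [-3, -3]
iload 1   : [-3, -3, -7]
iadd      : [-3, -10]
dup       : [-3, -10, -10]
bipush -9 : [-3, -10, -10, -9]
swap      : [-3, -10, -9, -10]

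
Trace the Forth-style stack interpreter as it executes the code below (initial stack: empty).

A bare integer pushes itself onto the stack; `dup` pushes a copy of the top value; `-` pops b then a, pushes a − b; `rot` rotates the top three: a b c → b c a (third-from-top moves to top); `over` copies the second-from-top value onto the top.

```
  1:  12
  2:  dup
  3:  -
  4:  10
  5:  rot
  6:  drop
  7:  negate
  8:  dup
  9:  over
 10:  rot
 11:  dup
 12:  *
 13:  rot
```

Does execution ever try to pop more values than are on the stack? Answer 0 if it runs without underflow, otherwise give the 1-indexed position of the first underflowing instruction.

5

12  → [12]
dup → [12, 12]
-   → [0]
10  → [0, 10]
rot  — needs 3 operands, stack has 2 → underflow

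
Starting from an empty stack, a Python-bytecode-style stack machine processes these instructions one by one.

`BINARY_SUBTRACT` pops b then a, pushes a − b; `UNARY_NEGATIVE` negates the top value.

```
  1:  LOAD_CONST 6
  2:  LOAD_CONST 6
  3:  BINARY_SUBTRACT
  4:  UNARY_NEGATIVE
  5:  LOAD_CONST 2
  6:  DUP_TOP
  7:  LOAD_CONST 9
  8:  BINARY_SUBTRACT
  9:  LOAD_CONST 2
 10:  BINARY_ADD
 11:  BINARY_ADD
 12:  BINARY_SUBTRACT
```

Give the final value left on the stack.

3

LOAD_CONST 6    : [6]
LOAD_CONST 6    : [6, 6]
BINARY_SUBTRACT : [0]
UNARY_NEGATIVE  : [0]
LOAD_CONST 2    : [0, 2]
DUP_TOP         : [0, 2, 2]
LOAD_CONST 9    : [0, 2, 2, 9]
BINARY_SUBTRACT : [0, 2, -7]
LOAD_CONST 2    : [0, 2, -7, 2]
BINARY_ADD      : [0, 2, -5]
BINARY_ADD      : [0, -3]
BINARY_SUBTRACT : [3]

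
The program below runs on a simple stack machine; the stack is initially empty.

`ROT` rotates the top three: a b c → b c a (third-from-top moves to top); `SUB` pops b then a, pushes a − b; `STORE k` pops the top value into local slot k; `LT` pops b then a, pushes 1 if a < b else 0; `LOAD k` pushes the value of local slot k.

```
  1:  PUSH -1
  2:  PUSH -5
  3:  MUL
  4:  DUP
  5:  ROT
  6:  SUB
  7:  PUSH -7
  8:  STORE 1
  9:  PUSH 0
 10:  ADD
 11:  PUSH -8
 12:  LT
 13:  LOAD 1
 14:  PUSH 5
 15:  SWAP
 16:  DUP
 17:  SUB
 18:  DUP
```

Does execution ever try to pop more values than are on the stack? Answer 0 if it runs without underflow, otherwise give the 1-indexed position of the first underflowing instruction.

PUSH -1 -> -1
PUSH -5 -> -1 -5
MUL     -> 5
DUP     -> 5 5
ROT  — needs 3 operands, stack has 2 → underflow

5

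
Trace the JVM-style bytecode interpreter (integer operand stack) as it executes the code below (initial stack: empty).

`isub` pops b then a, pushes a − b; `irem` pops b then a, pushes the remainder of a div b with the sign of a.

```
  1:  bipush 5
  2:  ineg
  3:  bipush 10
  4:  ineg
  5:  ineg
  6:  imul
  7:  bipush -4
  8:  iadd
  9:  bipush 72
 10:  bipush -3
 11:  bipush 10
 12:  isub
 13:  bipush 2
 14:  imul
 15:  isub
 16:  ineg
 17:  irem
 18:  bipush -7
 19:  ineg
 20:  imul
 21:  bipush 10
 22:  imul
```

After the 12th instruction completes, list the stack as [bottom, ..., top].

bipush 5   5
ineg       -5
bipush 10  -5 10
ineg       -5 -10
ineg       -5 10
imul       -50
bipush -4  -50 -4
iadd       -54
bipush 72  -54 72
bipush -3  -54 72 -3
bipush 10  -54 72 -3 10
isub       -54 72 -13

[-54, 72, -13]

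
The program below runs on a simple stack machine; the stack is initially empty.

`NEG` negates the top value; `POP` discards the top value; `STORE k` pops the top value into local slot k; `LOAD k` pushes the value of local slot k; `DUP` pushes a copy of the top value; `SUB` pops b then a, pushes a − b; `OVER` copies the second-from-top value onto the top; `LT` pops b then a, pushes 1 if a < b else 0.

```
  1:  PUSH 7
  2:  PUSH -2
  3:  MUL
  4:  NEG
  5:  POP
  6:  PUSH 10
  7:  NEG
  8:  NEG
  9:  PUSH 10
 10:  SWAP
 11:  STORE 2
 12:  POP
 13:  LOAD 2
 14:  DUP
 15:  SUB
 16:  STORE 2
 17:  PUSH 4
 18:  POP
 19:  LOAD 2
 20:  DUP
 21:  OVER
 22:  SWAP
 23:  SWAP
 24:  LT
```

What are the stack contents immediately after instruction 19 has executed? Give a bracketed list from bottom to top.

PUSH 7   7
PUSH -2  7 -2
MUL      -14
NEG      14
POP      (empty)
PUSH 10  10
NEG      -10
NEG      10
PUSH 10  10 10
SWAP     10 10
STORE 2  10
POP      (empty)
LOAD 2   10
DUP      10 10
SUB      0
STORE 2  (empty)
PUSH 4   4
POP      (empty)
LOAD 2   0

[0]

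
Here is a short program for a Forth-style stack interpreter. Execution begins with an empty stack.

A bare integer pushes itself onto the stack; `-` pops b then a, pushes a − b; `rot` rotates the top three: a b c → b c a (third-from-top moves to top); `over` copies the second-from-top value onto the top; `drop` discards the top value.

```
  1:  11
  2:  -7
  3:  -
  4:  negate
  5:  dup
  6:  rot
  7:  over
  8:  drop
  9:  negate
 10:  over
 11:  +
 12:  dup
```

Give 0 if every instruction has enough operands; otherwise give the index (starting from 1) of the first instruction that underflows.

11     → 11
-7     → 11 -7
-      → 18
negate → -18
dup    → -18 -18
rot  — needs 3 operands, stack has 2 → underflow

6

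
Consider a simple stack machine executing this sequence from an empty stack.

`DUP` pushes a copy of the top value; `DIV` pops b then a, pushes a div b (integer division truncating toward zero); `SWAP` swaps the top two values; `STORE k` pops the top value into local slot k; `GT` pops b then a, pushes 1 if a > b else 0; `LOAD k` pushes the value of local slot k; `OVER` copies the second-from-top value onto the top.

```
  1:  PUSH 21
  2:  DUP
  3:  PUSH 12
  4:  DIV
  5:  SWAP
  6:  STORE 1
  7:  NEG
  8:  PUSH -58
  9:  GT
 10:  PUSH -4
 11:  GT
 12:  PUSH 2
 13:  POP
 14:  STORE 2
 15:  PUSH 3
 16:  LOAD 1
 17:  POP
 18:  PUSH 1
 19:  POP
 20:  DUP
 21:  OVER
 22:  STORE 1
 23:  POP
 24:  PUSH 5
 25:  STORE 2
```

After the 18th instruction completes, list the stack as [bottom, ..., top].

PUSH 21  : [21]
DUP      : [21, 21]
PUSH 12  : [21, 21, 12]
DIV      : [21, 1]
SWAP     : [1, 21]
STORE 1  : [1]
NEG      : [-1]
PUSH -58 : [-1, -58]
GT       : [1]
PUSH -4  : [1, -4]
GT       : [1]
PUSH 2   : [1, 2]
POP      : [1]
STORE 2  : []
PUSH 3   : [3]
LOAD 1   : [3, 21]
POP      : [3]
PUSH 1   : [3, 1]

[3, 1]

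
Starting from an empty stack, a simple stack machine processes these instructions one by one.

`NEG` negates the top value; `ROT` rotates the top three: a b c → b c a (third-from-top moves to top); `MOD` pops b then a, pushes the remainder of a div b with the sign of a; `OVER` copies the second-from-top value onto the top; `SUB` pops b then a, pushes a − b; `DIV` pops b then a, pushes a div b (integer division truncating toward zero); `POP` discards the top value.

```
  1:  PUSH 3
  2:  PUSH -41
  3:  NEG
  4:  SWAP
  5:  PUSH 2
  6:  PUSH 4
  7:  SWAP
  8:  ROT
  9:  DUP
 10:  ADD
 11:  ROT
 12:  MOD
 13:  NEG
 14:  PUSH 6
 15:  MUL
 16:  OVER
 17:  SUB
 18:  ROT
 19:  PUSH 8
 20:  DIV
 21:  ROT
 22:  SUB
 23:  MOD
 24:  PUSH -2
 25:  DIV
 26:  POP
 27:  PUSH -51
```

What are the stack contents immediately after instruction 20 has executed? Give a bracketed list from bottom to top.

PUSH 3   : 3
PUSH -41 : 3 -41
NEG      : 3 41
SWAP     : 41 3
PUSH 2   : 41 3 2
PUSH 4   : 41 3 2 4
SWAP     : 41 3 4 2
ROT      : 41 4 2 3
DUP      : 41 4 2 3 3
ADD      : 41 4 2 6
ROT      : 41 2 6 4
MOD      : 41 2 2
NEG      : 41 2 -2
PUSH 6   : 41 2 -2 6
MUL      : 41 2 -12
OVER     : 41 2 -12 2
SUB      : 41 2 -14
ROT      : 2 -14 41
PUSH 8   : 2 -14 41 8
DIV      : 2 -14 5

[2, -14, 5]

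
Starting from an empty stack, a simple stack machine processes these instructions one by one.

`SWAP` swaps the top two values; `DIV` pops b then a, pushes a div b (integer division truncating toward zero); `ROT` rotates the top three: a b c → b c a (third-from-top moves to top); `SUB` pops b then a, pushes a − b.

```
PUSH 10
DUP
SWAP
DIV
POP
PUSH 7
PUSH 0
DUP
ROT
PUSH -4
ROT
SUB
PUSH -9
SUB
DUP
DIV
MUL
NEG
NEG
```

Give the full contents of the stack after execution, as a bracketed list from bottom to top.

PUSH 10 -> [10]
DUP     -> [10, 10]
SWAP    -> [10, 10]
DIV     -> [1]
POP     -> []
PUSH 7  -> [7]
PUSH 0  -> [7, 0]
DUP     -> [7, 0, 0]
ROT     -> [0, 0, 7]
PUSH -4 -> [0, 0, 7, -4]
ROT     -> [0, 7, -4, 0]
SUB     -> [0, 7, -4]
PUSH -9 -> [0, 7, -4, -9]
SUB     -> [0, 7, 5]
DUP     -> [0, 7, 5, 5]
DIV     -> [0, 7, 1]
MUL     -> [0, 7]
NEG     -> [0, -7]
NEG     -> [0, 7]

[0, 7]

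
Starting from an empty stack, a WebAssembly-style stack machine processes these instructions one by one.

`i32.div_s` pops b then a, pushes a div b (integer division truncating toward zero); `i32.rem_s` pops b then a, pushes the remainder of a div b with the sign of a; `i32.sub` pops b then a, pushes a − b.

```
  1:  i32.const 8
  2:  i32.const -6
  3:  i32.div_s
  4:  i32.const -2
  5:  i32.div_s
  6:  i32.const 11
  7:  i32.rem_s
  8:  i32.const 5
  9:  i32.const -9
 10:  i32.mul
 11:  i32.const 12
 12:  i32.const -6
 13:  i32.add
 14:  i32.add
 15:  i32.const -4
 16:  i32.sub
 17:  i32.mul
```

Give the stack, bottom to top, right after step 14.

[0, -39]

i32.const 8  -> 8
i32.const -6 -> 8 -6
i32.div_s    -> -1
i32.const -2 -> -1 -2
i32.div_s    -> 0
i32.const 11 -> 0 11
i32.rem_s    -> 0
i32.const 5  -> 0 5
i32.const -9 -> 0 5 -9
i32.mul      -> 0 -45
i32.const 12 -> 0 -45 12
i32.const -6 -> 0 -45 12 -6
i32.add      -> 0 -45 6
i32.add      -> 0 -39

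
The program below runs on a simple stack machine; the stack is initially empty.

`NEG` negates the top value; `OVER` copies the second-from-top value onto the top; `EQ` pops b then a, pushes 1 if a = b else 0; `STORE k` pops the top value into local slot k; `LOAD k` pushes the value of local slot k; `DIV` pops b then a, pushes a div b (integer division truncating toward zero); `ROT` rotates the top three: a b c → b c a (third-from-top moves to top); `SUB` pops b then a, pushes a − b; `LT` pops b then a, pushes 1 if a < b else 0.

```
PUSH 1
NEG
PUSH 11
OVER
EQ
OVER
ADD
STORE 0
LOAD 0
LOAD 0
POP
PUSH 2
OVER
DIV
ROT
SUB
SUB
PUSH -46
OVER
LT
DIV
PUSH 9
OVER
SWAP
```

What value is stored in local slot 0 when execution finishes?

PUSH 1   → [1]
NEG      → [-1]
PUSH 11  → [-1, 11]
OVER     → [-1, 11, -1]
EQ       → [-1, 0]
OVER     → [-1, 0, -1]
ADD      → [-1, -1]
STORE 0  → [-1]
LOAD 0   → [-1, -1]
LOAD 0   → [-1, -1, -1]
POP      → [-1, -1]
PUSH 2   → [-1, -1, 2]
OVER     → [-1, -1, 2, -1]
DIV      → [-1, -1, -2]
ROT      → [-1, -2, -1]
SUB      → [-1, -1]
SUB      → [0]
PUSH -46 → [0, -46]
OVER     → [0, -46, 0]
LT       → [0, 1]
DIV      → [0]
PUSH 9   → [0, 9]
OVER     → [0, 9, 0]
SWAP     → [0, 0, 9]

-1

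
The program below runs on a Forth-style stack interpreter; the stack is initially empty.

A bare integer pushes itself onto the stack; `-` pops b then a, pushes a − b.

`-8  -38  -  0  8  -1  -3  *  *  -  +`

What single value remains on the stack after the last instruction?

6

-8   -8
-38  -8 -38
-    30
0    30 0
8    30 0 8
-1   30 0 8 -1
-3   30 0 8 -1 -3
*    30 0 8 3
*    30 0 24
-    30 -24
+    6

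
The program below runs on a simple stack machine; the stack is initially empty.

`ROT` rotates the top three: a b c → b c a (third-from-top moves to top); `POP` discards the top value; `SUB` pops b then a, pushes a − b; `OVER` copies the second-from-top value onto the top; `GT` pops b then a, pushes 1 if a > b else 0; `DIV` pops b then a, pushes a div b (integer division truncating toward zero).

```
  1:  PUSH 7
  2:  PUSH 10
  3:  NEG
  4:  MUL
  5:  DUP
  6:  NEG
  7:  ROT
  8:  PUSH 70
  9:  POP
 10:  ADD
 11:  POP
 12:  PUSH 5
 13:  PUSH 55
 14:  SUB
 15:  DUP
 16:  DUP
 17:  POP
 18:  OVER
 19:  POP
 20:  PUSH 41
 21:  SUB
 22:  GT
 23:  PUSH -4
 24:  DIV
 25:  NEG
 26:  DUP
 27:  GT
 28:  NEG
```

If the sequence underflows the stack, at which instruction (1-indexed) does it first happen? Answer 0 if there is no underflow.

7

PUSH 7   [7]
PUSH 10  [7, 10]
NEG      [7, -10]
MUL      [-70]
DUP      [-70, -70]
NEG      [-70, 70]
ROT  — needs 3 operands, stack has 2 → underflow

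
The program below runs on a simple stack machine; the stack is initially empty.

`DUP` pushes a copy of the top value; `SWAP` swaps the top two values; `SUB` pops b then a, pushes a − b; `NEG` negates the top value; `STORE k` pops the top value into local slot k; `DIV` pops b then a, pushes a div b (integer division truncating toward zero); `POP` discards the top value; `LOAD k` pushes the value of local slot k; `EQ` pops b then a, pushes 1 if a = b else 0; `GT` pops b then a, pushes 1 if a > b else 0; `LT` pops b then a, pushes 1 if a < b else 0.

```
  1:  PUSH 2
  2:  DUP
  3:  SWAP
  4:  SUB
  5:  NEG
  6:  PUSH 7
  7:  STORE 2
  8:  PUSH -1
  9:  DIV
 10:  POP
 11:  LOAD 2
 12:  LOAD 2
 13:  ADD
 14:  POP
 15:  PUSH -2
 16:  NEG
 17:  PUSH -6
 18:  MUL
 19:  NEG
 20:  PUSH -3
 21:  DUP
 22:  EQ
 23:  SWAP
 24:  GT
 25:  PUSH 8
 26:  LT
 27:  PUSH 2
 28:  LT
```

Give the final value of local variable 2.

7

PUSH 2  : 2
DUP     : 2 2
SWAP    : 2 2
SUB     : 0
NEG     : 0
PUSH 7  : 0 7
STORE 2 : 0
PUSH -1 : 0 -1
DIV     : 0
POP     : (empty)
LOAD 2  : 7
LOAD 2  : 7 7
ADD     : 14
POP     : (empty)
PUSH -2 : -2
NEG     : 2
PUSH -6 : 2 -6
MUL     : -12
NEG     : 12
PUSH -3 : 12 -3
DUP     : 12 -3 -3
EQ      : 12 1
SWAP    : 1 12
GT      : 0
PUSH 8  : 0 8
LT      : 1
PUSH 2  : 1 2
LT      : 1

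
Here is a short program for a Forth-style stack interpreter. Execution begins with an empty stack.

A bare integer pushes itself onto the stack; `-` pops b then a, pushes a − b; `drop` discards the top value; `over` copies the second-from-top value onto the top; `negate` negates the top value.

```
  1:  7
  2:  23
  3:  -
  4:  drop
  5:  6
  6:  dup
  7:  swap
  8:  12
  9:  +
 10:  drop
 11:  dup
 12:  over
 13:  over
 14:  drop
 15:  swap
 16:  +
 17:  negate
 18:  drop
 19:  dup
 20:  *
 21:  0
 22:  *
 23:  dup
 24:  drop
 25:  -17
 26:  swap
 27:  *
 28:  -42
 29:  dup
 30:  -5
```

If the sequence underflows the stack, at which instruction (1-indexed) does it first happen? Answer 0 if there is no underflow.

0

7      → 7
23     → 7 23
-      → -16
drop   → (empty)
6      → 6
dup    → 6 6
swap   → 6 6
12     → 6 6 12
+      → 6 18
drop   → 6
dup    → 6 6
over   → 6 6 6
over   → 6 6 6 6
drop   → 6 6 6
swap   → 6 6 6
+      → 6 12
negate → 6 -12
drop   → 6
dup    → 6 6
*      → 36
0      → 36 0
*      → 0
dup    → 0 0
drop   → 0
-17    → 0 -17
swap   → -17 0
*      → 0
-42    → 0 -42
dup    → 0 -42 -42
-5     → 0 -42 -42 -5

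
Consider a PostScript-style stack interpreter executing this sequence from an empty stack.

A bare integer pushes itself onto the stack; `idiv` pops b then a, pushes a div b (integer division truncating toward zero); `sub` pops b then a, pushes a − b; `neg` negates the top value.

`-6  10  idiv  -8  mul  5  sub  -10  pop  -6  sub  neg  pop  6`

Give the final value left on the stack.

-6   -> -6
10   -> -6 10
idiv -> 0
-8   -> 0 -8
mul  -> 0
5    -> 0 5
sub  -> -5
-10  -> -5 -10
pop  -> -5
-6   -> -5 -6
sub  -> 1
neg  -> -1
pop  -> (empty)
6    -> 6

6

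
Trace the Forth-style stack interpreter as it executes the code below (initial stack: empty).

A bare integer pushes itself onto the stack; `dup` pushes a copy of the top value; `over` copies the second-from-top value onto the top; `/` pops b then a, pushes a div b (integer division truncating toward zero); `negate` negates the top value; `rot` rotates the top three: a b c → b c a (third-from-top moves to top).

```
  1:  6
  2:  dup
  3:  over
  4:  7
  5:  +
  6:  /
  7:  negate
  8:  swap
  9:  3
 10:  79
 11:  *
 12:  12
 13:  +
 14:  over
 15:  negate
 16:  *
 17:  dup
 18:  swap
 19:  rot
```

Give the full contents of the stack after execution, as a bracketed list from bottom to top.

[0, -1494, -1494, 6]

6      : [6]
dup    : [6, 6]
over   : [6, 6, 6]
7      : [6, 6, 6, 7]
+      : [6, 6, 13]
/      : [6, 0]
negate : [6, 0]
swap   : [0, 6]
3      : [0, 6, 3]
79     : [0, 6, 3, 79]
*      : [0, 6, 237]
12     : [0, 6, 237, 12]
+      : [0, 6, 249]
over   : [0, 6, 249, 6]
negate : [0, 6, 249, -6]
*      : [0, 6, -1494]
dup    : [0, 6, -1494, -1494]
swap   : [0, 6, -1494, -1494]
rot    : [0, -1494, -1494, 6]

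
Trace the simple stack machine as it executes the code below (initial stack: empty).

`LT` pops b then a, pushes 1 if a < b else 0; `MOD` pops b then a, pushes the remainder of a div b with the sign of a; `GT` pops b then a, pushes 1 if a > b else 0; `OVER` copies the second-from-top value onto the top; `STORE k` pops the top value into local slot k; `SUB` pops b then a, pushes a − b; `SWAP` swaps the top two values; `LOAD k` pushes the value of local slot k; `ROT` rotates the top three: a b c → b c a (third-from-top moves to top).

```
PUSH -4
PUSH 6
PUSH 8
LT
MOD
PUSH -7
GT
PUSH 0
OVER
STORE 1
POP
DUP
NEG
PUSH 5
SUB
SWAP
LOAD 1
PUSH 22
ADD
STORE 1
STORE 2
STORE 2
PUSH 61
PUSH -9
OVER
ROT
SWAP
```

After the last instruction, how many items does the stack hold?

3

PUSH -4 : -4
PUSH 6  : -4 6
PUSH 8  : -4 6 8
LT      : -4 1
MOD     : 0
PUSH -7 : 0 -7
GT      : 1
PUSH 0  : 1 0
OVER    : 1 0 1
STORE 1 : 1 0
POP     : 1
DUP     : 1 1
NEG     : 1 -1
PUSH 5  : 1 -1 5
SUB     : 1 -6
SWAP    : -6 1
LOAD 1  : -6 1 1
PUSH 22 : -6 1 1 22
ADD     : -6 1 23
STORE 1 : -6 1
STORE 2 : -6
STORE 2 : (empty)
PUSH 61 : 61
PUSH -9 : 61 -9
OVER    : 61 -9 61
ROT     : -9 61 61
SWAP    : -9 61 61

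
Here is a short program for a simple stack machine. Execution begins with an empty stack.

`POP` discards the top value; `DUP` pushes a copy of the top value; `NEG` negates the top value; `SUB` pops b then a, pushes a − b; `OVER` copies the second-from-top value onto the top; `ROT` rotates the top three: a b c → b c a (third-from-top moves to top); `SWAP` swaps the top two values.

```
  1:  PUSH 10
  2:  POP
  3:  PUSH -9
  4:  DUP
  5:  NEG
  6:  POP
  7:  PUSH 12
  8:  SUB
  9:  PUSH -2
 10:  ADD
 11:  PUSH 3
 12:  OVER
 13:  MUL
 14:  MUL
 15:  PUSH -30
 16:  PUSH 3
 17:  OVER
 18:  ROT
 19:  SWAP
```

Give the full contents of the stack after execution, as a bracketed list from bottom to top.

PUSH 10  → 10
POP      → (empty)
PUSH -9  → -9
DUP      → -9 -9
NEG      → -9 9
POP      → -9
PUSH 12  → -9 12
SUB      → -21
PUSH -2  → -21 -2
ADD      → -23
PUSH 3   → -23 3
OVER     → -23 3 -23
MUL      → -23 -69
MUL      → 1587
PUSH -30 → 1587 -30
PUSH 3   → 1587 -30 3
OVER     → 1587 -30 3 -30
ROT      → 1587 3 -30 -30
SWAP     → 1587 3 -30 -30

[1587, 3, -30, -30]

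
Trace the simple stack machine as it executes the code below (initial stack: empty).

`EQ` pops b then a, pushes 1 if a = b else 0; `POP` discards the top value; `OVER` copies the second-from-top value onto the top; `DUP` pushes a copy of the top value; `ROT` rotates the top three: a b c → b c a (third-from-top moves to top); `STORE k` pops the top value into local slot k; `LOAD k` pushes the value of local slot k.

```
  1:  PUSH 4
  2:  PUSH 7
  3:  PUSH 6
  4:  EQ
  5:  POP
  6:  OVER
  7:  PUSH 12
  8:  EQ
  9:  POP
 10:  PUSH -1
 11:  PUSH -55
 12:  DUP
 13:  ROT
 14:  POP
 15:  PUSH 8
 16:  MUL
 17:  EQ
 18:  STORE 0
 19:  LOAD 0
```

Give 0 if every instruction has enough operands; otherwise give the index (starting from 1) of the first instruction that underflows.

PUSH 4 : [4]
PUSH 7 : [4, 7]
PUSH 6 : [4, 7, 6]
EQ     : [4, 0]
POP    : [4]
OVER  — needs 2 operands, stack has 1 → underflow

6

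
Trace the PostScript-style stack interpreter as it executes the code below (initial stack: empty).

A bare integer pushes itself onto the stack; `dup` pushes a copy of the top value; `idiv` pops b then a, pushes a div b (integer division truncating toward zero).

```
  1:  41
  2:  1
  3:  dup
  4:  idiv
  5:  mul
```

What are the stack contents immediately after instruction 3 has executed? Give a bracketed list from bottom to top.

41   [41]
1    [41, 1]
dup  [41, 1, 1]

[41, 1, 1]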